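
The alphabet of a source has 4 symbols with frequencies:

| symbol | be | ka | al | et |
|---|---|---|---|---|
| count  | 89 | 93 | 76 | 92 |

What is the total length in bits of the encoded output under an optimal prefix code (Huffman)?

Merge the two smallest weights repeatedly:
al(76) + be(89) → 165
et(92) + ka(93) → 185
165 + 185 → 350
The encoded length is the sum of every internal node's weight: 165 + 185 + 350 = 700 bits.

700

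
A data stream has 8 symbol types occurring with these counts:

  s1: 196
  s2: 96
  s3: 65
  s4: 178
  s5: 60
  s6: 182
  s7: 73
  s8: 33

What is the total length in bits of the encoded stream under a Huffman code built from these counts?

2502

Merge the two smallest weights repeatedly:
combine s8(33), s5(60) → 93
combine s3(65), s7(73) → 138
combine 93, s2(96) → 189
combine 138, s4(178) → 316
combine s6(182), 189 → 371
combine s1(196), 316 → 512
combine 371, 512 → 883
Each symbol's bit-cost is frequency × depth; summing gives 2502 bits (equivalently 93 + 138 + 189 + 316 + 371 + 512 + 883).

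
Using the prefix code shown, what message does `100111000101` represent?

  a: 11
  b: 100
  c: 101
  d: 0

babdc

Read left to right; each codeword is recognised as soon as it completes (prefix code):
  100→b | 11→a | 100→b | 0→d | 101→c
Decoded message: babdc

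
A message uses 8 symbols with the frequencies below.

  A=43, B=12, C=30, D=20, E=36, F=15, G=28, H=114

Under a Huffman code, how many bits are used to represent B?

5

Repeatedly merge the two smallest:
combine B(12), F(15) → 27
combine D(20), 27 → 47
combine G(28), C(30) → 58
combine E(36), A(43) → 79
combine 47, 58 → 105
combine 79, 105 → 184
combine H(114), 184 → 298
The subtree containing B is merged 5 times, so code length = 5.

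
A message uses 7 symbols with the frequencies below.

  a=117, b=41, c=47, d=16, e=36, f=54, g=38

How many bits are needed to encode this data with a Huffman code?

Build the Huffman tree bottom-up:
combine d(16), e(36) → 52
combine g(38), b(41) → 79
combine c(47), 52 → 99
combine f(54), 79 → 133
combine 99, a(117) → 216
combine 133, 216 → 349
The encoded length is the sum of every internal node's weight: 52 + 79 + 99 + 133 + 216 + 349 = 928 bits.

928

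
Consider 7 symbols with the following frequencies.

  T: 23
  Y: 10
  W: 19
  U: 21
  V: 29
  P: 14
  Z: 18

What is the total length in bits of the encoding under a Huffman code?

Build the Huffman tree bottom-up:
Y(10) + P(14) → 24
Z(18) + W(19) → 37
U(21) + T(23) → 44
24 + V(29) → 53
37 + 44 → 81
53 + 81 → 134
The encoded length is the sum of every internal node's weight: 24 + 37 + 44 + 53 + 81 + 134 = 373 bits.

373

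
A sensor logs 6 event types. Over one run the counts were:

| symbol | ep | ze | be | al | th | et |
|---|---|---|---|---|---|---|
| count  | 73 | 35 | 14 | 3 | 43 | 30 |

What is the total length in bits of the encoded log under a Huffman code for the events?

Build the Huffman tree bottom-up:
al(3) + be(14) → 17
17 + et(30) → 47
ze(35) + th(43) → 78
47 + ep(73) → 120
78 + 120 → 198
The encoded length is the sum of every internal node's weight: 17 + 47 + 78 + 120 + 198 = 460 bits.

460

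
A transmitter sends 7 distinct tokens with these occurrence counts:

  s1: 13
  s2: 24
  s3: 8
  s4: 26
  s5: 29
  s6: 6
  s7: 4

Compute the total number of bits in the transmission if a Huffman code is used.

279

Greedily combine the two least-frequent nodes:
merge s7(4) and s6(6): 10
merge s3(8) and 10: 18
merge s1(13) and 18: 31
merge s2(24) and s4(26): 50
merge s5(29) and 31: 60
merge 50 and 60: 110
Total encoded bits = sum of merged weights = 10 + 18 + 31 + 50 + 60 + 110 = 279.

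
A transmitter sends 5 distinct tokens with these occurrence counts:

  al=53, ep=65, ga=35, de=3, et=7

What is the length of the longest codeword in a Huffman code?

4

Merge the two lowest-weight nodes at each step:
combine de(3), et(7) → 10
combine 10, ga(35) → 45
combine 45, al(53) → 98
combine ep(65), 98 → 163
Maximum depth reached is 4.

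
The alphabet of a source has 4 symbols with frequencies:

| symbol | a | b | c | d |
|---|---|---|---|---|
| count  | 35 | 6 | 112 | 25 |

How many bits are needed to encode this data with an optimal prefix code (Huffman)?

275

Merge the two smallest weights repeatedly:
b(6) + d(25) → 31
31 + a(35) → 66
66 + c(112) → 178
Total encoded bits = sum of merged weights = 31 + 66 + 178 = 275.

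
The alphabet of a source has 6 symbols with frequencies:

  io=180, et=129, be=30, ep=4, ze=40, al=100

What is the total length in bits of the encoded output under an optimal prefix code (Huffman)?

Greedily combine the two least-frequent nodes:
merge ep(4) and be(30): 34
merge 34 and ze(40): 74
merge 74 and al(100): 174
merge et(129) and 174: 303
merge io(180) and 303: 483
Each symbol's bit-cost is frequency × depth; summing gives 1068 bits (equivalently 34 + 74 + 174 + 303 + 483).

1068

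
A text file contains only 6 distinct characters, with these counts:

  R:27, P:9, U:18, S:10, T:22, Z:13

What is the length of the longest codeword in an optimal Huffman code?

3

Merge the two lowest-weight nodes at each step:
P(9) + S(10) → 19
Z(13) + U(18) → 31
19 + T(22) → 41
R(27) + 31 → 58
41 + 58 → 99
The first pair merged (P, S) ends up deepest, at depth 3.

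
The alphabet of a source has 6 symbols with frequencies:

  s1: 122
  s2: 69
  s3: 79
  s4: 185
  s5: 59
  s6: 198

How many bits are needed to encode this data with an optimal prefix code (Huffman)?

1753

Greedily combine the two least-frequent nodes:
combine s5(59), s2(69) → 128
combine s3(79), s1(122) → 201
combine 128, s4(185) → 313
combine s6(198), 201 → 399
combine 313, 399 → 712
Total encoded bits = sum of merged weights = 128 + 201 + 313 + 399 + 712 = 1753.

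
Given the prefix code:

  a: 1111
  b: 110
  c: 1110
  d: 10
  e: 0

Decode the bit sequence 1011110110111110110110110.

Read left to right; each codeword is recognised as soon as it completes (prefix code):
  10→d | 1111→a | 0→e | 110→b | 1111→a | 10→d | 110→b | 110→b | 110→b
Decoded message: daebadbbb

daebadbbb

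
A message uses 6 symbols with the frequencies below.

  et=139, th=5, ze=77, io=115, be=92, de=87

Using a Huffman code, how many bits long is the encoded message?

1281

Build the Huffman tree bottom-up:
combine th(5), ze(77) → 82
combine 82, de(87) → 169
combine be(92), io(115) → 207
combine et(139), 169 → 308
combine 207, 308 → 515
The encoded length is the sum of every internal node's weight: 82 + 169 + 207 + 308 + 515 = 1281 bits.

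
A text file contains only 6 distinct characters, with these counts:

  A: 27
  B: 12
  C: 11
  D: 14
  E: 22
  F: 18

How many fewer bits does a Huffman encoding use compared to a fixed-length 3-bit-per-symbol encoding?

Fixed-length: 3 bits × 104 symbols = 312 bits.
Huffman merges:
C(11) + B(12) → 23
D(14) + F(18) → 32
E(22) + 23 → 45
A(27) + 32 → 59
45 + 59 → 104
Huffman total = 23 + 32 + 45 + 59 + 104 = 263 bits.
Saving = 312 − 263 = 49 bits.

49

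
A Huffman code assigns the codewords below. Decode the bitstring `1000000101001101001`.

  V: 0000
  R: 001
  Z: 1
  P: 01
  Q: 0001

Read left to right; each codeword is recognised as soon as it completes (prefix code):
  1→Z | 0000→V | 001→R | 01→P | 001→R | 1→Z | 01→P | 001→R
Decoded message: ZVRPRZPR

ZVRPRZPR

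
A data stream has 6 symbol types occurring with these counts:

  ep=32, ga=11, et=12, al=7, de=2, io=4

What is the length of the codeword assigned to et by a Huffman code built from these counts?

Build the tree from the bottom:
merge de(2) and io(4): 6
merge 6 and al(7): 13
merge ga(11) and et(12): 23
merge 13 and 23: 36
merge ep(32) and 36: 68
The subtree containing et is merged 3 times, so code length = 3.

3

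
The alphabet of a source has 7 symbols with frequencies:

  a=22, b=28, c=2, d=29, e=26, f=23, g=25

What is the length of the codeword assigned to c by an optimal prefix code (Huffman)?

Huffman merges, smallest pair first:
merge c(2) and a(22): 24
merge f(23) and 24: 47
merge g(25) and e(26): 51
merge b(28) and d(29): 57
merge 47 and 51: 98
merge 57 and 98: 155
c sits 4 levels below the root, so its codeword is 4 bits.

4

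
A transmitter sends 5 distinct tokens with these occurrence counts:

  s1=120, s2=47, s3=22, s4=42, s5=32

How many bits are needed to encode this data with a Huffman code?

Greedily combine the two least-frequent nodes:
merge s3(22) and s5(32): 54
merge s4(42) and s2(47): 89
merge 54 and 89: 143
merge s1(120) and 143: 263
Total encoded bits = sum of merged weights = 54 + 89 + 143 + 263 = 549.

549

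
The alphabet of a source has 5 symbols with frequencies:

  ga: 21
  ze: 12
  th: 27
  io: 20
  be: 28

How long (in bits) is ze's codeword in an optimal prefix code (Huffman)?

3

Huffman merges, smallest pair first:
combine ze(12), io(20) → 32
combine ga(21), th(27) → 48
combine be(28), 32 → 60
combine 48, 60 → 108
ze sits 3 levels below the root, so its codeword is 3 bits.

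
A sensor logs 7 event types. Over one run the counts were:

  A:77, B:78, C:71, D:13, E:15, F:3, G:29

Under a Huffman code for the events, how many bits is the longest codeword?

5

Merge the two lowest-weight nodes at each step:
merge F(3) and D(13): 16
merge E(15) and 16: 31
merge G(29) and 31: 60
merge 60 and C(71): 131
merge A(77) and B(78): 155
merge 131 and 155: 286
Maximum depth reached is 5.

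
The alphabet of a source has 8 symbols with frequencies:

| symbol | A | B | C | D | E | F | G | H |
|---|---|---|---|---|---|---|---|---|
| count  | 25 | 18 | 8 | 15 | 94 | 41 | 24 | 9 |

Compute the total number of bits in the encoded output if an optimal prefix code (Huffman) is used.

Merge the two smallest weights repeatedly:
merge C(8) and H(9): 17
merge D(15) and 17: 32
merge B(18) and G(24): 42
merge A(25) and 32: 57
merge F(41) and 42: 83
merge 57 and 83: 140
merge E(94) and 140: 234
Each symbol's bit-cost is frequency × depth; summing gives 605 bits (equivalently 17 + 32 + 42 + 57 + 83 + 140 + 234).

605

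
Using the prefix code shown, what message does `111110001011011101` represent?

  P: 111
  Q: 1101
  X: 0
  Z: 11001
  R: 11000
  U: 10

Read left to right; each codeword is recognised as soon as it completes (prefix code):
  111→P | 11000→R | 10→U | 1101→Q | 1101→Q
Decoded message: PRUQQ

PRUQQ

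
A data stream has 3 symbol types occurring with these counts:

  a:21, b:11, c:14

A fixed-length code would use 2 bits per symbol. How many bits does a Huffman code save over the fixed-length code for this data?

Fixed-length: 2 bits × 46 symbols = 92 bits.
Huffman merges:
merge b(11) and c(14): 25
merge a(21) and 25: 46
Huffman total = 25 + 46 = 71 bits.
Saving = 92 − 71 = 21 bits.

21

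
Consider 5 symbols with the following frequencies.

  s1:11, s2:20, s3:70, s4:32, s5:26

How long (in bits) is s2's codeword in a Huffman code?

Huffman merges, smallest pair first:
s1(11) + s2(20) → 31
s5(26) + 31 → 57
s4(32) + 57 → 89
s3(70) + 89 → 159
The subtree containing s2 is merged 4 times, so code length = 4.

4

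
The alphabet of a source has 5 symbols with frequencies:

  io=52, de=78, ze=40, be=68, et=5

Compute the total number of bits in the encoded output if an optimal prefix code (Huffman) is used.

Greedily combine the two least-frequent nodes:
et(5) + ze(40) → 45
45 + io(52) → 97
be(68) + de(78) → 146
97 + 146 → 243
Each symbol's bit-cost is frequency × depth; summing gives 531 bits (equivalently 45 + 97 + 146 + 243).

531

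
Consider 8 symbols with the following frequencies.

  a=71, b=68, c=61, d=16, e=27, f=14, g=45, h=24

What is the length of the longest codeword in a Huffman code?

Merge the two lowest-weight nodes at each step:
f(14) + d(16) → 30
h(24) + e(27) → 51
30 + g(45) → 75
51 + c(61) → 112
b(68) + a(71) → 139
75 + 112 → 187
139 + 187 → 326
Maximum depth reached is 4.

4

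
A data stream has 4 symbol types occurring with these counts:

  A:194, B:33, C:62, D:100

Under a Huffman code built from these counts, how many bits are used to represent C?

3

Build the tree from the bottom:
merge B(33) and C(62): 95
merge 95 and D(100): 195
merge A(194) and 195: 389
The subtree containing C is merged 3 times, so code length = 3.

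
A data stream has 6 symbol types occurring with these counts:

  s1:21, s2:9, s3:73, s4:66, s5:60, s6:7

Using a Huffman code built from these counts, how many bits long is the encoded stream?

525

Build the Huffman tree bottom-up:
merge s6(7) and s2(9): 16
merge 16 and s1(21): 37
merge 37 and s5(60): 97
merge s4(66) and s3(73): 139
merge 97 and 139: 236
Total encoded bits = sum of merged weights = 16 + 37 + 97 + 139 + 236 = 525.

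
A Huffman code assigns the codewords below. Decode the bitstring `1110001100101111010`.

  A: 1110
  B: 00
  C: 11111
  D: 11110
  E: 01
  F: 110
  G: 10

Read left to right; each codeword is recognised as soon as it completes (prefix code):
  1110→A | 00→B | 110→F | 01→E | 01→E | 1110→A | 10→G
Decoded message: ABFEEAG

ABFEEAG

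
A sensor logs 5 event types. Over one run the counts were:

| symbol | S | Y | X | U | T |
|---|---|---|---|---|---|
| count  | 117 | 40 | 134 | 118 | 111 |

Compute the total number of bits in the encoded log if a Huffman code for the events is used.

Merge the two smallest weights repeatedly:
Y(40) + T(111) → 151
S(117) + U(118) → 235
X(134) + 151 → 285
235 + 285 → 520
The encoded length is the sum of every internal node's weight: 151 + 235 + 285 + 520 = 1191 bits.

1191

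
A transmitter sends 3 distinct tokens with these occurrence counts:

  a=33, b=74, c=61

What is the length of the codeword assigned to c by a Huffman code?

Repeatedly merge the two smallest:
combine a(33), c(61) → 94
combine b(74), 94 → 168
c's leaf is at depth 2, giving a 2-bit codeword.

2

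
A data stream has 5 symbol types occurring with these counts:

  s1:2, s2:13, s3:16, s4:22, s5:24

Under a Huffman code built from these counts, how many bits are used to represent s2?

3

Repeatedly merge the two smallest:
s1(2) + s2(13) → 15
15 + s3(16) → 31
s4(22) + s5(24) → 46
31 + 46 → 77
The subtree containing s2 is merged 3 times, so code length = 3.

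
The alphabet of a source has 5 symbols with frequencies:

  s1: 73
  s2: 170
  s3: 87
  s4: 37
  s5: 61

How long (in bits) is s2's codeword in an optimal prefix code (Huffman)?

Repeatedly merge the two smallest:
combine s4(37), s5(61) → 98
combine s1(73), s3(87) → 160
combine 98, 160 → 258
combine s2(170), 258 → 428
s2 is merged only at the final step, so code length = 1.

1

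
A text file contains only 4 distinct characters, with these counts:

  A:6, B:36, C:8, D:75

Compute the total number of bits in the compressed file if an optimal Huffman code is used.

Merge the two smallest weights repeatedly:
A(6) + C(8) → 14
14 + B(36) → 50
50 + D(75) → 125
Each symbol's bit-cost is frequency × depth; summing gives 189 bits (equivalently 14 + 50 + 125).

189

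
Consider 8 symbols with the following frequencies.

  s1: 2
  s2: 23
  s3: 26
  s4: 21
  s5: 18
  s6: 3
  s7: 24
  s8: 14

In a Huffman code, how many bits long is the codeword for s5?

3

Build the tree from the bottom:
merge s1(2) and s6(3): 5
merge 5 and s8(14): 19
merge s5(18) and 19: 37
merge s4(21) and s2(23): 44
merge s7(24) and s3(26): 50
merge 37 and 44: 81
merge 50 and 81: 131
s5's leaf is at depth 3, giving a 3-bit codeword.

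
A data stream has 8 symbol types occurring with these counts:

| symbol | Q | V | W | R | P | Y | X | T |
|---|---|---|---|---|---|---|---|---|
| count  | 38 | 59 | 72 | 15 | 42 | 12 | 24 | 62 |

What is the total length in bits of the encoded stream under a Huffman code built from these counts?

Merge the two smallest weights repeatedly:
merge Y(12) and R(15): 27
merge X(24) and 27: 51
merge Q(38) and P(42): 80
merge 51 and V(59): 110
merge T(62) and W(72): 134
merge 80 and 110: 190
merge 134 and 190: 324
Each symbol's bit-cost is frequency × depth; summing gives 916 bits (equivalently 27 + 51 + 80 + 110 + 134 + 190 + 324).

916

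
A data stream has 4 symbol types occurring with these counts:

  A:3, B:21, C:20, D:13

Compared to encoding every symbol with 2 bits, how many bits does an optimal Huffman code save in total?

Fixed-length: 2 bits × 57 symbols = 114 bits.
Huffman merges:
combine A(3), D(13) → 16
combine 16, C(20) → 36
combine B(21), 36 → 57
Huffman total = 16 + 36 + 57 = 109 bits.
Saving = 114 − 109 = 5 bits.

5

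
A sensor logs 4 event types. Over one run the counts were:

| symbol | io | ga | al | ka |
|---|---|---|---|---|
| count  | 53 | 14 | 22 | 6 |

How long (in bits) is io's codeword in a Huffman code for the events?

1

Huffman merges, smallest pair first:
ka(6) + ga(14) → 20
20 + al(22) → 42
42 + io(53) → 95
io sits one level below the root: a 1-bit codeword.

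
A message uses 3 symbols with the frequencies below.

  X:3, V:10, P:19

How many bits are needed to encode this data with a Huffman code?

Greedily combine the two least-frequent nodes:
X(3) + V(10) → 13
13 + P(19) → 32
The encoded length is the sum of every internal node's weight: 13 + 32 = 45 bits.

45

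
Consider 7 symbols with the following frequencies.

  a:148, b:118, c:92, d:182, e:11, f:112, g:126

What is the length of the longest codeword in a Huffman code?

Merge the two lowest-weight nodes at each step:
combine e(11), c(92) → 103
combine 103, f(112) → 215
combine b(118), g(126) → 244
combine a(148), d(182) → 330
combine 215, 244 → 459
combine 330, 459 → 789
The rarest symbols sit at the bottom; the longest codeword is 4 bits.

4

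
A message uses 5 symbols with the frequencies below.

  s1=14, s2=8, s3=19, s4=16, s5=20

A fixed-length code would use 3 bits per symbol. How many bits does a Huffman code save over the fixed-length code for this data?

55

Fixed-length: 3 bits × 77 symbols = 231 bits.
Huffman merges:
s2(8) + s1(14) → 22
s4(16) + s3(19) → 35
s5(20) + 22 → 42
35 + 42 → 77
Huffman total = 22 + 35 + 42 + 77 = 176 bits.
Saving = 231 − 176 = 55 bits.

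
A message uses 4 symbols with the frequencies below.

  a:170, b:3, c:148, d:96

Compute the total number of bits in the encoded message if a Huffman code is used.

763

Greedily combine the two least-frequent nodes:
merge b(3) and d(96): 99
merge 99 and c(148): 247
merge a(170) and 247: 417
The encoded length is the sum of every internal node's weight: 99 + 247 + 417 = 763 bits.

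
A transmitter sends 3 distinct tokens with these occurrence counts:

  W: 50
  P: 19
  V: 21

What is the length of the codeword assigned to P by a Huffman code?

2

Repeatedly merge the two smallest:
combine P(19), V(21) → 40
combine 40, W(50) → 90
P sits 2 levels below the root, so its codeword is 2 bits.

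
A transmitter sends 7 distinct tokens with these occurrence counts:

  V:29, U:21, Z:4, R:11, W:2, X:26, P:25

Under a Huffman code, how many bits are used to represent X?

Repeatedly merge the two smallest:
W(2) + Z(4) → 6
6 + R(11) → 17
17 + U(21) → 38
P(25) + X(26) → 51
V(29) + 38 → 67
51 + 67 → 118
X's leaf is at depth 2, giving a 2-bit codeword.

2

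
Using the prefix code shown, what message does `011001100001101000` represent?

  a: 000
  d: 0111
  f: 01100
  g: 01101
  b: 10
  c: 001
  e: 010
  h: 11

fhaga

Read left to right; each codeword is recognised as soon as it completes (prefix code):
  01100→f | 11→h | 000→a | 01101→g | 000→a
Decoded message: fhaga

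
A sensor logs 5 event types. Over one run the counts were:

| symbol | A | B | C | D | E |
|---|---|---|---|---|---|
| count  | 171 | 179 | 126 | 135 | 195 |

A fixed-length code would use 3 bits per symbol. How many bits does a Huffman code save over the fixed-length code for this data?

Fixed-length: 3 bits × 806 symbols = 2418 bits.
Huffman merges:
merge C(126) and D(135): 261
merge A(171) and B(179): 350
merge E(195) and 261: 456
merge 350 and 456: 806
Huffman total = 261 + 350 + 456 + 806 = 1873 bits.
Saving = 2418 − 1873 = 545 bits.

545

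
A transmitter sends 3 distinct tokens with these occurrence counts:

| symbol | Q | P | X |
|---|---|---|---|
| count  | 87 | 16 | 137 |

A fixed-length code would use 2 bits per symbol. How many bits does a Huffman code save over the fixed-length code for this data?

137

Fixed-length: 2 bits × 240 symbols = 480 bits.
Huffman merges:
merge P(16) and Q(87): 103
merge 103 and X(137): 240
Huffman total = 103 + 240 = 343 bits.
Saving = 480 − 343 = 137 bits.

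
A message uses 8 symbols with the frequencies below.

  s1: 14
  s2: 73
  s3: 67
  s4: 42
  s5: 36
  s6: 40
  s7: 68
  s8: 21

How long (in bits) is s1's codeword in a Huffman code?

Huffman merges, smallest pair first:
combine s1(14), s8(21) → 35
combine 35, s5(36) → 71
combine s6(40), s4(42) → 82
combine s3(67), s7(68) → 135
combine 71, s2(73) → 144
combine 82, 135 → 217
combine 144, 217 → 361
The subtree containing s1 is merged 4 times, so code length = 4.

4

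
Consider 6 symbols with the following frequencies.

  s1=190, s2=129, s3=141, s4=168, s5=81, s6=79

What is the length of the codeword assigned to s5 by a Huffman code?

3

Huffman merges, smallest pair first:
combine s6(79), s5(81) → 160
combine s2(129), s3(141) → 270
combine 160, s4(168) → 328
combine s1(190), 270 → 460
combine 328, 460 → 788
s5 sits 3 levels below the root, so its codeword is 3 bits.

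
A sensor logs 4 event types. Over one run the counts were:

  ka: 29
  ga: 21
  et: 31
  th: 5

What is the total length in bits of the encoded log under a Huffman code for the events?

Build the Huffman tree bottom-up:
merge th(5) and ga(21): 26
merge 26 and ka(29): 55
merge et(31) and 55: 86
Total encoded bits = sum of merged weights = 26 + 55 + 86 = 167.

167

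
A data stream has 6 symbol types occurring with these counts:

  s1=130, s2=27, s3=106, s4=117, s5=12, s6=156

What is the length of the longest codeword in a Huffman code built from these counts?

4

Merge the two lowest-weight nodes at each step:
merge s5(12) and s2(27): 39
merge 39 and s3(106): 145
merge s4(117) and s1(130): 247
merge 145 and s6(156): 301
merge 247 and 301: 548
The rarest symbols sit at the bottom; the longest codeword is 4 bits.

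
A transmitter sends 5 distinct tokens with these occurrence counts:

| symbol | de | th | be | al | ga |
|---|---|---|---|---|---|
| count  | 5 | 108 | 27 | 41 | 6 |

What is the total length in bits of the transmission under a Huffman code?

Build the Huffman tree bottom-up:
de(5) + ga(6) → 11
11 + be(27) → 38
38 + al(41) → 79
79 + th(108) → 187
Total encoded bits = sum of merged weights = 11 + 38 + 79 + 187 = 315.

315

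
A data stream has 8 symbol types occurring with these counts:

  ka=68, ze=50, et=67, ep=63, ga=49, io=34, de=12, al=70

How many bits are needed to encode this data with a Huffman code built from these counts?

Build the Huffman tree bottom-up:
combine de(12), io(34) → 46
combine 46, ga(49) → 95
combine ze(50), ep(63) → 113
combine et(67), ka(68) → 135
combine al(70), 95 → 165
combine 113, 135 → 248
combine 165, 248 → 413
The encoded length is the sum of every internal node's weight: 46 + 95 + 113 + 135 + 165 + 248 + 413 = 1215 bits.

1215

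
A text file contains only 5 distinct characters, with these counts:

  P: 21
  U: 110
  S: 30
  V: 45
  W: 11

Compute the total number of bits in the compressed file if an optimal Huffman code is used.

Merge the two smallest weights repeatedly:
combine W(11), P(21) → 32
combine S(30), 32 → 62
combine V(45), 62 → 107
combine 107, U(110) → 217
Total encoded bits = sum of merged weights = 32 + 62 + 107 + 217 = 418.

418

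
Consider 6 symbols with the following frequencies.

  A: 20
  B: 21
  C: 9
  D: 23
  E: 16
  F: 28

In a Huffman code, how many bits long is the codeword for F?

Huffman merges, smallest pair first:
C(9) + E(16) → 25
A(20) + B(21) → 41
D(23) + 25 → 48
F(28) + 41 → 69
48 + 69 → 117
F's leaf is at depth 2, giving a 2-bit codeword.

2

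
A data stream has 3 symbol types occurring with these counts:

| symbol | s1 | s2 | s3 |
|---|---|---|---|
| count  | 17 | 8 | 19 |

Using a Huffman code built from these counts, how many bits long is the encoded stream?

Build the Huffman tree bottom-up:
merge s2(8) and s1(17): 25
merge s3(19) and 25: 44
Each symbol's bit-cost is frequency × depth; summing gives 69 bits (equivalently 25 + 44).

69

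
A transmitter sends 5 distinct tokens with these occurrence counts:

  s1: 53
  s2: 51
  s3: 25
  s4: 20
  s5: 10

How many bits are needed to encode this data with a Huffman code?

Merge the two smallest weights repeatedly:
merge s5(10) and s4(20): 30
merge s3(25) and 30: 55
merge s2(51) and s1(53): 104
merge 55 and 104: 159
The encoded length is the sum of every internal node's weight: 30 + 55 + 104 + 159 = 348 bits.

348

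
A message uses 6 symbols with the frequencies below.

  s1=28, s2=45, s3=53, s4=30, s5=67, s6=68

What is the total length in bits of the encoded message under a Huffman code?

Merge the two smallest weights repeatedly:
s1(28) + s4(30) → 58
s2(45) + s3(53) → 98
58 + s5(67) → 125
s6(68) + 98 → 166
125 + 166 → 291
Total encoded bits = sum of merged weights = 58 + 98 + 125 + 166 + 291 = 738.

738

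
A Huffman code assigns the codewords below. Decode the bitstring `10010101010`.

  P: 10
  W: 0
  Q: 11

PWPPPP

Read left to right; each codeword is recognised as soon as it completes (prefix code):
  10→P | 0→W | 10→P | 10→P | 10→P | 10→P
Decoded message: PWPPPP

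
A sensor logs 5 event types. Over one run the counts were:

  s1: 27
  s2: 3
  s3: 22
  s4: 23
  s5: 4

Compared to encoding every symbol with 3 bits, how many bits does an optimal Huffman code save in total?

Fixed-length: 3 bits × 79 symbols = 237 bits.
Huffman merges:
merge s2(3) and s5(4): 7
merge 7 and s3(22): 29
merge s4(23) and s1(27): 50
merge 29 and 50: 79
Huffman total = 7 + 29 + 50 + 79 = 165 bits.
Saving = 237 − 165 = 72 bits.

72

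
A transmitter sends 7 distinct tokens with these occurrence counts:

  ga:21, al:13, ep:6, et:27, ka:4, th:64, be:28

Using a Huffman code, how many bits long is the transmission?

394

Merge the two smallest weights repeatedly:
combine ka(4), ep(6) → 10
combine 10, al(13) → 23
combine ga(21), 23 → 44
combine et(27), be(28) → 55
combine 44, 55 → 99
combine th(64), 99 → 163
Each symbol's bit-cost is frequency × depth; summing gives 394 bits (equivalently 10 + 23 + 44 + 55 + 99 + 163).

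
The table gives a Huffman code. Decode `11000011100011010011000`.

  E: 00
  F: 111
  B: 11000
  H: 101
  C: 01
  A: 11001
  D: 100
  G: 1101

Read left to right; each codeword is recognised as soon as it completes (prefix code):
  11000→B | 01→C | 11000→B | 1101→G | 00→E | 11000→B
Decoded message: BCBGEB

BCBGEB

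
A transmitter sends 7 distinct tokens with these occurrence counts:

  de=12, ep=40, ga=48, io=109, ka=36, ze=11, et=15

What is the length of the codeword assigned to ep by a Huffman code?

3

Build the tree from the bottom:
merge ze(11) and de(12): 23
merge et(15) and 23: 38
merge ka(36) and 38: 74
merge ep(40) and ga(48): 88
merge 74 and 88: 162
merge io(109) and 162: 271
The subtree containing ep is merged 3 times, so code length = 3.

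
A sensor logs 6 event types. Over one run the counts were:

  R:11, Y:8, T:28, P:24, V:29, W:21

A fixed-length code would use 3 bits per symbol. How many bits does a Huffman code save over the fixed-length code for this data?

62

Fixed-length: 3 bits × 121 symbols = 363 bits.
Huffman merges:
combine Y(8), R(11) → 19
combine 19, W(21) → 40
combine P(24), T(28) → 52
combine V(29), 40 → 69
combine 52, 69 → 121
Huffman total = 19 + 40 + 52 + 69 + 121 = 301 bits.
Saving = 363 − 301 = 62 bits.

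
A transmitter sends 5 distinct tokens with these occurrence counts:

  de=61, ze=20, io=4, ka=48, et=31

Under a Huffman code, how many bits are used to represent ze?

4

Repeatedly merge the two smallest:
combine io(4), ze(20) → 24
combine 24, et(31) → 55
combine ka(48), 55 → 103
combine de(61), 103 → 164
ze sits 4 levels below the root, so its codeword is 4 bits.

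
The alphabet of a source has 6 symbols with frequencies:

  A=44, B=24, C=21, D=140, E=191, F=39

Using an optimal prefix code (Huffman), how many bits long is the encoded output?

Greedily combine the two least-frequent nodes:
C(21) + B(24) → 45
F(39) + A(44) → 83
45 + 83 → 128
128 + D(140) → 268
E(191) + 268 → 459
Each symbol's bit-cost is frequency × depth; summing gives 983 bits (equivalently 45 + 83 + 128 + 268 + 459).

983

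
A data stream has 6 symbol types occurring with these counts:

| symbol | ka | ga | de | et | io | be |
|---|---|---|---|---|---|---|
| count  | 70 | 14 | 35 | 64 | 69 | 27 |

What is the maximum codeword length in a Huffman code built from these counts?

4

Merge the two lowest-weight nodes at each step:
combine ga(14), be(27) → 41
combine de(35), 41 → 76
combine et(64), io(69) → 133
combine ka(70), 76 → 146
combine 133, 146 → 279
Maximum depth reached is 4.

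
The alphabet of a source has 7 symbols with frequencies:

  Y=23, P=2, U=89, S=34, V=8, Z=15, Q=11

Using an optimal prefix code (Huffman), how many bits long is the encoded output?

399

Greedily combine the two least-frequent nodes:
P(2) + V(8) → 10
10 + Q(11) → 21
Z(15) + 21 → 36
Y(23) + S(34) → 57
36 + 57 → 93
U(89) + 93 → 182
Total encoded bits = sum of merged weights = 10 + 21 + 36 + 57 + 93 + 182 = 399.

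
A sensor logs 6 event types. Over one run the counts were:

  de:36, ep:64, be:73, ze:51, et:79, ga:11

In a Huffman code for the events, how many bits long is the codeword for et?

2

Huffman merges, smallest pair first:
combine ga(11), de(36) → 47
combine 47, ze(51) → 98
combine ep(64), be(73) → 137
combine et(79), 98 → 177
combine 137, 177 → 314
et sits 2 levels below the root, so its codeword is 2 bits.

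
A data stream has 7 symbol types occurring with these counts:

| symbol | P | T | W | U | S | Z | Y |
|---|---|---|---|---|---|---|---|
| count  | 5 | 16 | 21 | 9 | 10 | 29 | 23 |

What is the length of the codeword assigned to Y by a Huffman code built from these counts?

2

Build the tree from the bottom:
merge P(5) and U(9): 14
merge S(10) and 14: 24
merge T(16) and W(21): 37
merge Y(23) and 24: 47
merge Z(29) and 37: 66
merge 47 and 66: 113
Y's leaf is at depth 2, giving a 2-bit codeword.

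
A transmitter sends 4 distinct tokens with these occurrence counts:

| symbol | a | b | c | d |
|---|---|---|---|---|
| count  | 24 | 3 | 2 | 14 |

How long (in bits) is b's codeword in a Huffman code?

3

Repeatedly merge the two smallest:
combine c(2), b(3) → 5
combine 5, d(14) → 19
combine 19, a(24) → 43
b's leaf is at depth 3, giving a 3-bit codeword.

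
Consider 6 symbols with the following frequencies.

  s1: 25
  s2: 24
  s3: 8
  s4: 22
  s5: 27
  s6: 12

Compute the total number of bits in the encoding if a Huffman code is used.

298

Greedily combine the two least-frequent nodes:
s3(8) + s6(12) → 20
20 + s4(22) → 42
s2(24) + s1(25) → 49
s5(27) + 42 → 69
49 + 69 → 118
Each symbol's bit-cost is frequency × depth; summing gives 298 bits (equivalently 20 + 42 + 49 + 69 + 118).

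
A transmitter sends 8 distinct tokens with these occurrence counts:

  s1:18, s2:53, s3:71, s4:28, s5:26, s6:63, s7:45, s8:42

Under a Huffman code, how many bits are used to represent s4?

3

Huffman merges, smallest pair first:
combine s1(18), s5(26) → 44
combine s4(28), s8(42) → 70
combine 44, s7(45) → 89
combine s2(53), s6(63) → 116
combine 70, s3(71) → 141
combine 89, 116 → 205
combine 141, 205 → 346
s4's leaf is at depth 3, giving a 3-bit codeword.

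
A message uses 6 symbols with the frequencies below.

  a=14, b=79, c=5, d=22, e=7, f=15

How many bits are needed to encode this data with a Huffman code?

Build the Huffman tree bottom-up:
combine c(5), e(7) → 12
combine 12, a(14) → 26
combine f(15), d(22) → 37
combine 26, 37 → 63
combine 63, b(79) → 142
Total encoded bits = sum of merged weights = 12 + 26 + 37 + 63 + 142 = 280.

280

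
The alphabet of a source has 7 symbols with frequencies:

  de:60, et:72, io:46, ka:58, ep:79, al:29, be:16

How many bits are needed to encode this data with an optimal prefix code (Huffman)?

974

Greedily combine the two least-frequent nodes:
merge be(16) and al(29): 45
merge 45 and io(46): 91
merge ka(58) and de(60): 118
merge et(72) and ep(79): 151
merge 91 and 118: 209
merge 151 and 209: 360
Total encoded bits = sum of merged weights = 45 + 91 + 118 + 151 + 209 + 360 = 974.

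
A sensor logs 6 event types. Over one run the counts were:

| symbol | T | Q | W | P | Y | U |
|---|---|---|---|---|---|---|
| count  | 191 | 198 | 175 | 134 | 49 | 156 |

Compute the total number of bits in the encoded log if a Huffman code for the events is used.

2320

Merge the two smallest weights repeatedly:
Y(49) + P(134) → 183
U(156) + W(175) → 331
183 + T(191) → 374
Q(198) + 331 → 529
374 + 529 → 903
Total encoded bits = sum of merged weights = 183 + 331 + 374 + 529 + 903 = 2320.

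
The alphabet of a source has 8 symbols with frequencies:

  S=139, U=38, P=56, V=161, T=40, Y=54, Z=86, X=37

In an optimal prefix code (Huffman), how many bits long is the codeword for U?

Repeatedly merge the two smallest:
merge X(37) and U(38): 75
merge T(40) and Y(54): 94
merge P(56) and 75: 131
merge Z(86) and 94: 180
merge 131 and S(139): 270
merge V(161) and 180: 341
merge 270 and 341: 611
The subtree containing U is merged 4 times, so code length = 4.

4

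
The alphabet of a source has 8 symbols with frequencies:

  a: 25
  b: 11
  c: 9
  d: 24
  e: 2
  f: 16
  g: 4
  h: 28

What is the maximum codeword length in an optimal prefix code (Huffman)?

Merge the two lowest-weight nodes at each step:
e(2) + g(4) → 6
6 + c(9) → 15
b(11) + 15 → 26
f(16) + d(24) → 40
a(25) + 26 → 51
h(28) + 40 → 68
51 + 68 → 119
Maximum depth reached is 5.

5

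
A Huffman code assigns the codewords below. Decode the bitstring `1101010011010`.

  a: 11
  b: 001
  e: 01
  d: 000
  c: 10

Read left to right; each codeword is recognised as soon as it completes (prefix code):
  11→a | 01→e | 01→e | 001→b | 10→c | 10→c
Decoded message: aeebcc

aeebcc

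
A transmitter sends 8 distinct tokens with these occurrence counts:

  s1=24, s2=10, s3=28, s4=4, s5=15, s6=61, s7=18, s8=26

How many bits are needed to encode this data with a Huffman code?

511

Greedily combine the two least-frequent nodes:
s4(4) + s2(10) → 14
14 + s5(15) → 29
s7(18) + s1(24) → 42
s8(26) + s3(28) → 54
29 + 42 → 71
54 + s6(61) → 115
71 + 115 → 186
Total encoded bits = sum of merged weights = 14 + 29 + 42 + 54 + 71 + 115 + 186 = 511.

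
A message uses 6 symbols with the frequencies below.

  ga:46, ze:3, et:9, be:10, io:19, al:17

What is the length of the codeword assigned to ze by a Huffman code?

Huffman merges, smallest pair first:
ze(3) + et(9) → 12
be(10) + 12 → 22
al(17) + io(19) → 36
22 + 36 → 58
ga(46) + 58 → 104
ze sits 4 levels below the root, so its codeword is 4 bits.

4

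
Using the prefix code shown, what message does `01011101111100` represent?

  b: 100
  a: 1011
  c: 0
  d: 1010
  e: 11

caaeb

Read left to right; each codeword is recognised as soon as it completes (prefix code):
  0→c | 1011→a | 1011→a | 11→e | 100→b
Decoded message: caaeb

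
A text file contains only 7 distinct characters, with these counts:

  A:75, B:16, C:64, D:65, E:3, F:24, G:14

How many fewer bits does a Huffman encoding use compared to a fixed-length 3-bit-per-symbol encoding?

154

Fixed-length: 3 bits × 261 symbols = 783 bits.
Huffman merges:
combine E(3), G(14) → 17
combine B(16), 17 → 33
combine F(24), 33 → 57
combine 57, C(64) → 121
combine D(65), A(75) → 140
combine 121, 140 → 261
Huffman total = 17 + 33 + 57 + 121 + 140 + 261 = 629 bits.
Saving = 783 − 629 = 154 bits.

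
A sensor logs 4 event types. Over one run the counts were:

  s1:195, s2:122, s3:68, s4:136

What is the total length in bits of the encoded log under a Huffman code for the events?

1037

Merge the two smallest weights repeatedly:
s3(68) + s2(122) → 190
s4(136) + 190 → 326
s1(195) + 326 → 521
The encoded length is the sum of every internal node's weight: 190 + 326 + 521 = 1037 bits.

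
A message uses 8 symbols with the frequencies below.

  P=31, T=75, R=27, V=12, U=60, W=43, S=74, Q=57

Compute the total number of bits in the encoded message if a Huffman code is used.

1097

Merge the two smallest weights repeatedly:
combine V(12), R(27) → 39
combine P(31), 39 → 70
combine W(43), Q(57) → 100
combine U(60), 70 → 130
combine S(74), T(75) → 149
combine 100, 130 → 230
combine 149, 230 → 379
Total encoded bits = sum of merged weights = 39 + 70 + 100 + 130 + 149 + 230 + 379 = 1097.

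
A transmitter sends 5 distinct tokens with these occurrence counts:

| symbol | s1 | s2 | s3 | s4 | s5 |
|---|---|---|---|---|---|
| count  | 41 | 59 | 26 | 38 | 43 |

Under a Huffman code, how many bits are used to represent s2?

2

Build the tree from the bottom:
combine s3(26), s4(38) → 64
combine s1(41), s5(43) → 84
combine s2(59), 64 → 123
combine 84, 123 → 207
s2 sits 2 levels below the root, so its codeword is 2 bits.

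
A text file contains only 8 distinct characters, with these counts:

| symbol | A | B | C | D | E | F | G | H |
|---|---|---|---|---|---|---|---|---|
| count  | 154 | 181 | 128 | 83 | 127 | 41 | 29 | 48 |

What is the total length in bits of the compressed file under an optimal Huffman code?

Greedily combine the two least-frequent nodes:
combine G(29), F(41) → 70
combine H(48), 70 → 118
combine D(83), 118 → 201
combine E(127), C(128) → 255
combine A(154), B(181) → 335
combine 201, 255 → 456
combine 335, 456 → 791
Each symbol's bit-cost is frequency × depth; summing gives 2226 bits (equivalently 70 + 118 + 201 + 255 + 335 + 456 + 791).

2226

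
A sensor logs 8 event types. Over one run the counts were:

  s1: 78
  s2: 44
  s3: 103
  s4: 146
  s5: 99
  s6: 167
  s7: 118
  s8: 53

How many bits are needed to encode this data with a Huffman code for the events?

Merge the two smallest weights repeatedly:
combine s2(44), s8(53) → 97
combine s1(78), 97 → 175
combine s5(99), s3(103) → 202
combine s7(118), s4(146) → 264
combine s6(167), 175 → 342
combine 202, 264 → 466
combine 342, 466 → 808
Each symbol's bit-cost is frequency × depth; summing gives 2354 bits (equivalently 97 + 175 + 202 + 264 + 342 + 466 + 808).

2354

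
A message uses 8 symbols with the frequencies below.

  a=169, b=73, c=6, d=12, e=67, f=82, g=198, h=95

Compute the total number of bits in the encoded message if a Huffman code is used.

1842

Greedily combine the two least-frequent nodes:
merge c(6) and d(12): 18
merge 18 and e(67): 85
merge b(73) and f(82): 155
merge 85 and h(95): 180
merge 155 and a(169): 324
merge 180 and g(198): 378
merge 324 and 378: 702
The encoded length is the sum of every internal node's weight: 18 + 85 + 155 + 180 + 324 + 378 + 702 = 1842 bits.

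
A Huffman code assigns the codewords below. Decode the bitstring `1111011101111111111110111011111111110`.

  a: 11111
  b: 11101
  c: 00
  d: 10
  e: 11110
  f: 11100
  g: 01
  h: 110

ebaadbae

Read left to right; each codeword is recognised as soon as it completes (prefix code):
  11110→e | 11101→b | 11111→a | 11111→a | 10→d | 11101→b | 11111→a | 11110→e
Decoded message: ebaadbae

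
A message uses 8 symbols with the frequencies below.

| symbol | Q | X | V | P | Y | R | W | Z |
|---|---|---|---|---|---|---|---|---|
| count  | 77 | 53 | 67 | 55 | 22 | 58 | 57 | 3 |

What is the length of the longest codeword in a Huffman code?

4

Merge the two lowest-weight nodes at each step:
merge Z(3) and Y(22): 25
merge 25 and X(53): 78
merge P(55) and W(57): 112
merge R(58) and V(67): 125
merge Q(77) and 78: 155
merge 112 and 125: 237
merge 155 and 237: 392
The first pair merged (Z, Y) ends up deepest, at depth 4.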